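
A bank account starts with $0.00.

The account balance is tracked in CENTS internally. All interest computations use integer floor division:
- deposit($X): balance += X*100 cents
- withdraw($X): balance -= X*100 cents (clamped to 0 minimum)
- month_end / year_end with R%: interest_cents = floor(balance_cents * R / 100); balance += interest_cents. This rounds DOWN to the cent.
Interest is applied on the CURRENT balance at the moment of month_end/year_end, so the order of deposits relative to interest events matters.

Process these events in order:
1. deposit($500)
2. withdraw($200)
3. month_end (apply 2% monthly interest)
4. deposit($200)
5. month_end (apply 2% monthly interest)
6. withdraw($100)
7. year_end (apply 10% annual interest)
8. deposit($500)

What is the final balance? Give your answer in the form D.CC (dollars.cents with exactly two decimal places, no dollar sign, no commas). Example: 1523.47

Answer: 957.73

Derivation:
After 1 (deposit($500)): balance=$500.00 total_interest=$0.00
After 2 (withdraw($200)): balance=$300.00 total_interest=$0.00
After 3 (month_end (apply 2% monthly interest)): balance=$306.00 total_interest=$6.00
After 4 (deposit($200)): balance=$506.00 total_interest=$6.00
After 5 (month_end (apply 2% monthly interest)): balance=$516.12 total_interest=$16.12
After 6 (withdraw($100)): balance=$416.12 total_interest=$16.12
After 7 (year_end (apply 10% annual interest)): balance=$457.73 total_interest=$57.73
After 8 (deposit($500)): balance=$957.73 total_interest=$57.73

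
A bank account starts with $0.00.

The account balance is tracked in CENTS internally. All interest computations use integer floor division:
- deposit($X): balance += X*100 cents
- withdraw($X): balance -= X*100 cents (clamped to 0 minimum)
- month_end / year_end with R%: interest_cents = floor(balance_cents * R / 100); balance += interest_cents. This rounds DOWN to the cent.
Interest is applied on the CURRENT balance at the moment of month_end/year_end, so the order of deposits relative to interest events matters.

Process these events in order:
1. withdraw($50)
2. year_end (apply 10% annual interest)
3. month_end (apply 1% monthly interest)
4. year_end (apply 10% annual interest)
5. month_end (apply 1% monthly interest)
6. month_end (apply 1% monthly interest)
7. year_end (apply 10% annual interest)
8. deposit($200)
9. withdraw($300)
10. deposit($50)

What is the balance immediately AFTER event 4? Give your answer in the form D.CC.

Answer: 0.00

Derivation:
After 1 (withdraw($50)): balance=$0.00 total_interest=$0.00
After 2 (year_end (apply 10% annual interest)): balance=$0.00 total_interest=$0.00
After 3 (month_end (apply 1% monthly interest)): balance=$0.00 total_interest=$0.00
After 4 (year_end (apply 10% annual interest)): balance=$0.00 total_interest=$0.00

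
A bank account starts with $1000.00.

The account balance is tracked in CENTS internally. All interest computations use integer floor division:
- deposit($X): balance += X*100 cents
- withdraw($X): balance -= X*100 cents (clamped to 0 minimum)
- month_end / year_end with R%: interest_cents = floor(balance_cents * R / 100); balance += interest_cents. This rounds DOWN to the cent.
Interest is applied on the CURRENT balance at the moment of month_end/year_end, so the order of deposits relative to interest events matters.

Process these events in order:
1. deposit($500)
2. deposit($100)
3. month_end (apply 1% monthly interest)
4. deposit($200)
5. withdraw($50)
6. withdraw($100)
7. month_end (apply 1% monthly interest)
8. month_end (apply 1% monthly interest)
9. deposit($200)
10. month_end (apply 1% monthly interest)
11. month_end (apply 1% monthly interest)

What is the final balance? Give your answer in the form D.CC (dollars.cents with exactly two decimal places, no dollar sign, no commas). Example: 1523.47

After 1 (deposit($500)): balance=$1500.00 total_interest=$0.00
After 2 (deposit($100)): balance=$1600.00 total_interest=$0.00
After 3 (month_end (apply 1% monthly interest)): balance=$1616.00 total_interest=$16.00
After 4 (deposit($200)): balance=$1816.00 total_interest=$16.00
After 5 (withdraw($50)): balance=$1766.00 total_interest=$16.00
After 6 (withdraw($100)): balance=$1666.00 total_interest=$16.00
After 7 (month_end (apply 1% monthly interest)): balance=$1682.66 total_interest=$32.66
After 8 (month_end (apply 1% monthly interest)): balance=$1699.48 total_interest=$49.48
After 9 (deposit($200)): balance=$1899.48 total_interest=$49.48
After 10 (month_end (apply 1% monthly interest)): balance=$1918.47 total_interest=$68.47
After 11 (month_end (apply 1% monthly interest)): balance=$1937.65 total_interest=$87.65

Answer: 1937.65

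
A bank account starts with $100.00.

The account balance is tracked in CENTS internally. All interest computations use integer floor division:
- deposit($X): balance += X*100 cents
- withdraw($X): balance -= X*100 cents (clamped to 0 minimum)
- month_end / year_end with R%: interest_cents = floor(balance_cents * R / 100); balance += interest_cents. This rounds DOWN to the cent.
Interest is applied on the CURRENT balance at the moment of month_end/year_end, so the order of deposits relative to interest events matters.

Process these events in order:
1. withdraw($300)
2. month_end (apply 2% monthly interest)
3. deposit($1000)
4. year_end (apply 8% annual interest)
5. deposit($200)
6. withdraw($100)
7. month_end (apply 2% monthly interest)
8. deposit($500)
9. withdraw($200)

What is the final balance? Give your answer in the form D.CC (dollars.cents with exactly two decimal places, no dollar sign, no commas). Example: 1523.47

After 1 (withdraw($300)): balance=$0.00 total_interest=$0.00
After 2 (month_end (apply 2% monthly interest)): balance=$0.00 total_interest=$0.00
After 3 (deposit($1000)): balance=$1000.00 total_interest=$0.00
After 4 (year_end (apply 8% annual interest)): balance=$1080.00 total_interest=$80.00
After 5 (deposit($200)): balance=$1280.00 total_interest=$80.00
After 6 (withdraw($100)): balance=$1180.00 total_interest=$80.00
After 7 (month_end (apply 2% monthly interest)): balance=$1203.60 total_interest=$103.60
After 8 (deposit($500)): balance=$1703.60 total_interest=$103.60
After 9 (withdraw($200)): balance=$1503.60 total_interest=$103.60

Answer: 1503.60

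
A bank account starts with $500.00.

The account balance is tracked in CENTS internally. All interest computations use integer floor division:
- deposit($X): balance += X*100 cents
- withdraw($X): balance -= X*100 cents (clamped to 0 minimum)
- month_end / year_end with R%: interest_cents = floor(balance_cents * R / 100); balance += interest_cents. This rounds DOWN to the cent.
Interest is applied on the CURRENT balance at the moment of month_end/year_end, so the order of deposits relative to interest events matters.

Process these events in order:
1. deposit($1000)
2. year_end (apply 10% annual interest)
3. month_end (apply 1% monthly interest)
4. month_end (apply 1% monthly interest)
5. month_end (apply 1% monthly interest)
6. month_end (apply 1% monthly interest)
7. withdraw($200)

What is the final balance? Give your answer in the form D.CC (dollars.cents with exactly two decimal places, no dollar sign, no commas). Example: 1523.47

After 1 (deposit($1000)): balance=$1500.00 total_interest=$0.00
After 2 (year_end (apply 10% annual interest)): balance=$1650.00 total_interest=$150.00
After 3 (month_end (apply 1% monthly interest)): balance=$1666.50 total_interest=$166.50
After 4 (month_end (apply 1% monthly interest)): balance=$1683.16 total_interest=$183.16
After 5 (month_end (apply 1% monthly interest)): balance=$1699.99 total_interest=$199.99
After 6 (month_end (apply 1% monthly interest)): balance=$1716.98 total_interest=$216.98
After 7 (withdraw($200)): balance=$1516.98 total_interest=$216.98

Answer: 1516.98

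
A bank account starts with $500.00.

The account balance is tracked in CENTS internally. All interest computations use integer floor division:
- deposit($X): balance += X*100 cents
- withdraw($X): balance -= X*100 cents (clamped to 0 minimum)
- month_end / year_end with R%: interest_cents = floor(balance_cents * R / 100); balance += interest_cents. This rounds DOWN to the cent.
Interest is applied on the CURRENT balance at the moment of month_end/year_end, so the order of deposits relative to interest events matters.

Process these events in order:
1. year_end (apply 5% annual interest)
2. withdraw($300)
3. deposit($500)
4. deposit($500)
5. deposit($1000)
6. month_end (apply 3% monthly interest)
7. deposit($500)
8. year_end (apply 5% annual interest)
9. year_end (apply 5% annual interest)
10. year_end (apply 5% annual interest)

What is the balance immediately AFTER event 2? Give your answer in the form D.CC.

Answer: 225.00

Derivation:
After 1 (year_end (apply 5% annual interest)): balance=$525.00 total_interest=$25.00
After 2 (withdraw($300)): balance=$225.00 total_interest=$25.00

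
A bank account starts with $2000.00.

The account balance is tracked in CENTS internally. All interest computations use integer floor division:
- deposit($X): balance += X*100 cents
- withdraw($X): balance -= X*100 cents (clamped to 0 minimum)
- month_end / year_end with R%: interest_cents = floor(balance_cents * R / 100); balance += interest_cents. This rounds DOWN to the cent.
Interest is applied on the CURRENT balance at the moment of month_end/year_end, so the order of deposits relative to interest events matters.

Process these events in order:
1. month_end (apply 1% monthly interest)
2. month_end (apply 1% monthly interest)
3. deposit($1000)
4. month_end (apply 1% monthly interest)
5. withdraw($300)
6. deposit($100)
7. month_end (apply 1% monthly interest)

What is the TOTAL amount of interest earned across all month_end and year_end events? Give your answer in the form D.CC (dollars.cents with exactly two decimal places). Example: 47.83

Answer: 99.30

Derivation:
After 1 (month_end (apply 1% monthly interest)): balance=$2020.00 total_interest=$20.00
After 2 (month_end (apply 1% monthly interest)): balance=$2040.20 total_interest=$40.20
After 3 (deposit($1000)): balance=$3040.20 total_interest=$40.20
After 4 (month_end (apply 1% monthly interest)): balance=$3070.60 total_interest=$70.60
After 5 (withdraw($300)): balance=$2770.60 total_interest=$70.60
After 6 (deposit($100)): balance=$2870.60 total_interest=$70.60
After 7 (month_end (apply 1% monthly interest)): balance=$2899.30 total_interest=$99.30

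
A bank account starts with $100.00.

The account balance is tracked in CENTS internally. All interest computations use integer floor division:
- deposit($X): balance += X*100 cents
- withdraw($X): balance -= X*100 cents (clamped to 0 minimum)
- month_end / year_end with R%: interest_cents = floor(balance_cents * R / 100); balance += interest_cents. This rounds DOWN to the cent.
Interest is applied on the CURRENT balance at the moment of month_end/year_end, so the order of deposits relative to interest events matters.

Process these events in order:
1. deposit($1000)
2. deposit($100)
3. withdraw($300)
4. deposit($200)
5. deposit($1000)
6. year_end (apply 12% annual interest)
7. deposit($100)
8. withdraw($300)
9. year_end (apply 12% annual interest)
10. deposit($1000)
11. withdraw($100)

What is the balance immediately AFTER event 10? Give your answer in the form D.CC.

Answer: 3410.24

Derivation:
After 1 (deposit($1000)): balance=$1100.00 total_interest=$0.00
After 2 (deposit($100)): balance=$1200.00 total_interest=$0.00
After 3 (withdraw($300)): balance=$900.00 total_interest=$0.00
After 4 (deposit($200)): balance=$1100.00 total_interest=$0.00
After 5 (deposit($1000)): balance=$2100.00 total_interest=$0.00
After 6 (year_end (apply 12% annual interest)): balance=$2352.00 total_interest=$252.00
After 7 (deposit($100)): balance=$2452.00 total_interest=$252.00
After 8 (withdraw($300)): balance=$2152.00 total_interest=$252.00
After 9 (year_end (apply 12% annual interest)): balance=$2410.24 total_interest=$510.24
After 10 (deposit($1000)): balance=$3410.24 total_interest=$510.24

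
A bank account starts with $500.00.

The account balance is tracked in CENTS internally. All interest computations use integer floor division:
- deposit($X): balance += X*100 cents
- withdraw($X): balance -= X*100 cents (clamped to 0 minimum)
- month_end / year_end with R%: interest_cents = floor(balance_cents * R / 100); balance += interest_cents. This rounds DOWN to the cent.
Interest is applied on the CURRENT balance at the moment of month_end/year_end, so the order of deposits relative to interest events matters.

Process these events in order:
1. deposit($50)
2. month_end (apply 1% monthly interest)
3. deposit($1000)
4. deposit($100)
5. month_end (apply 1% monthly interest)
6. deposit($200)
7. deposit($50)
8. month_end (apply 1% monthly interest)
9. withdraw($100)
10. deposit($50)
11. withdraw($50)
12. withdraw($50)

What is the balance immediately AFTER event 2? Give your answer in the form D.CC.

Answer: 555.50

Derivation:
After 1 (deposit($50)): balance=$550.00 total_interest=$0.00
After 2 (month_end (apply 1% monthly interest)): balance=$555.50 total_interest=$5.50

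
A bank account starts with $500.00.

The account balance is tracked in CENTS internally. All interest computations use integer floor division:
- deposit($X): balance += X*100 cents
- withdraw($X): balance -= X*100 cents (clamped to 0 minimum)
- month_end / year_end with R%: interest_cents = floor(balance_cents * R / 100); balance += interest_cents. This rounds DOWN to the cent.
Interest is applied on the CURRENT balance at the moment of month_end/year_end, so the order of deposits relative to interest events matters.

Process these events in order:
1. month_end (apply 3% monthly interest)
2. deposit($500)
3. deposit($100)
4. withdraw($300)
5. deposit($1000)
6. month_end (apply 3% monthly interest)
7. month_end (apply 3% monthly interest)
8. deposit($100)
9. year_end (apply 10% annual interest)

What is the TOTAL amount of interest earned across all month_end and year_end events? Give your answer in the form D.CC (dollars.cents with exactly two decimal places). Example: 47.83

Answer: 328.08

Derivation:
After 1 (month_end (apply 3% monthly interest)): balance=$515.00 total_interest=$15.00
After 2 (deposit($500)): balance=$1015.00 total_interest=$15.00
After 3 (deposit($100)): balance=$1115.00 total_interest=$15.00
After 4 (withdraw($300)): balance=$815.00 total_interest=$15.00
After 5 (deposit($1000)): balance=$1815.00 total_interest=$15.00
After 6 (month_end (apply 3% monthly interest)): balance=$1869.45 total_interest=$69.45
After 7 (month_end (apply 3% monthly interest)): balance=$1925.53 total_interest=$125.53
After 8 (deposit($100)): balance=$2025.53 total_interest=$125.53
After 9 (year_end (apply 10% annual interest)): balance=$2228.08 total_interest=$328.08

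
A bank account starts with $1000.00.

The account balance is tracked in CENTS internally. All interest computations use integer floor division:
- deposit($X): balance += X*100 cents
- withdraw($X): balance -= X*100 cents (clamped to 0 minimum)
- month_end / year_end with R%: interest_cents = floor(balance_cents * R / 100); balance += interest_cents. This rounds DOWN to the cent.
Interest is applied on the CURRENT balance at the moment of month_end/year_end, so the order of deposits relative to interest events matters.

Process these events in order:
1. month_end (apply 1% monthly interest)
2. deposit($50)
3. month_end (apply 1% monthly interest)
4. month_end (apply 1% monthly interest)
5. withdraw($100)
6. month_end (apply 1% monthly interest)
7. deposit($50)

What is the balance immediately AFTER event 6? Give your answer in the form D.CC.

Answer: 991.11

Derivation:
After 1 (month_end (apply 1% monthly interest)): balance=$1010.00 total_interest=$10.00
After 2 (deposit($50)): balance=$1060.00 total_interest=$10.00
After 3 (month_end (apply 1% monthly interest)): balance=$1070.60 total_interest=$20.60
After 4 (month_end (apply 1% monthly interest)): balance=$1081.30 total_interest=$31.30
After 5 (withdraw($100)): balance=$981.30 total_interest=$31.30
After 6 (month_end (apply 1% monthly interest)): balance=$991.11 total_interest=$41.11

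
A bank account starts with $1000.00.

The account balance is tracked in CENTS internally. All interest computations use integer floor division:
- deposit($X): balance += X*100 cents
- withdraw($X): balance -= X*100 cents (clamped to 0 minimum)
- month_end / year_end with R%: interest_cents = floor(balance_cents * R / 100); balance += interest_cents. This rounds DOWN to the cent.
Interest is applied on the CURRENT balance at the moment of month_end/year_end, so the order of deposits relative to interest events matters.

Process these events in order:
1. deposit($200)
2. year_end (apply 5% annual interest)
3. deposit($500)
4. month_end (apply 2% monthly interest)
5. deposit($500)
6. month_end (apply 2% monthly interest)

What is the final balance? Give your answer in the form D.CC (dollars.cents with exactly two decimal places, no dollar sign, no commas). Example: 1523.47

After 1 (deposit($200)): balance=$1200.00 total_interest=$0.00
After 2 (year_end (apply 5% annual interest)): balance=$1260.00 total_interest=$60.00
After 3 (deposit($500)): balance=$1760.00 total_interest=$60.00
After 4 (month_end (apply 2% monthly interest)): balance=$1795.20 total_interest=$95.20
After 5 (deposit($500)): balance=$2295.20 total_interest=$95.20
After 6 (month_end (apply 2% monthly interest)): balance=$2341.10 total_interest=$141.10

Answer: 2341.10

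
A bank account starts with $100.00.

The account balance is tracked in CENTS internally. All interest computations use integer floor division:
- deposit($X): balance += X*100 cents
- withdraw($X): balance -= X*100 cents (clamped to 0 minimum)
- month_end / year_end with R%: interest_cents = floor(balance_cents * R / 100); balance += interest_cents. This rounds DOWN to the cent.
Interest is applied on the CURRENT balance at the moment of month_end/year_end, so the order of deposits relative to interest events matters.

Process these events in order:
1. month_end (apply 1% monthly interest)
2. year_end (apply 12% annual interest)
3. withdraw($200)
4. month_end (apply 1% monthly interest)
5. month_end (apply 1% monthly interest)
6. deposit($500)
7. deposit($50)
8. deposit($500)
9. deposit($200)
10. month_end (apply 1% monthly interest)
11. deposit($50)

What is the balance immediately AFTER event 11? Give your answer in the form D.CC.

After 1 (month_end (apply 1% monthly interest)): balance=$101.00 total_interest=$1.00
After 2 (year_end (apply 12% annual interest)): balance=$113.12 total_interest=$13.12
After 3 (withdraw($200)): balance=$0.00 total_interest=$13.12
After 4 (month_end (apply 1% monthly interest)): balance=$0.00 total_interest=$13.12
After 5 (month_end (apply 1% monthly interest)): balance=$0.00 total_interest=$13.12
After 6 (deposit($500)): balance=$500.00 total_interest=$13.12
After 7 (deposit($50)): balance=$550.00 total_interest=$13.12
After 8 (deposit($500)): balance=$1050.00 total_interest=$13.12
After 9 (deposit($200)): balance=$1250.00 total_interest=$13.12
After 10 (month_end (apply 1% monthly interest)): balance=$1262.50 total_interest=$25.62
After 11 (deposit($50)): balance=$1312.50 total_interest=$25.62

Answer: 1312.50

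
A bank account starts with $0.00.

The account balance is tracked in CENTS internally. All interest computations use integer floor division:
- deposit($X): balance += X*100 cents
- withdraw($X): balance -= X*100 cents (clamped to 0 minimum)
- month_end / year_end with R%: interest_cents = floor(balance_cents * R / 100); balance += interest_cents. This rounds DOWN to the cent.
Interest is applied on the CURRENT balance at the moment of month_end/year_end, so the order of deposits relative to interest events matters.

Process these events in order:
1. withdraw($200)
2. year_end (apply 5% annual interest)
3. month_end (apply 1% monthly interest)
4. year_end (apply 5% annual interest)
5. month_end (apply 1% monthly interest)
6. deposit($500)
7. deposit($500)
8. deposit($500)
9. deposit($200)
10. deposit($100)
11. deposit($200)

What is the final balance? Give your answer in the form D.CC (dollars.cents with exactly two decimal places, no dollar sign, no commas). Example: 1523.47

Answer: 2000.00

Derivation:
After 1 (withdraw($200)): balance=$0.00 total_interest=$0.00
After 2 (year_end (apply 5% annual interest)): balance=$0.00 total_interest=$0.00
After 3 (month_end (apply 1% monthly interest)): balance=$0.00 total_interest=$0.00
After 4 (year_end (apply 5% annual interest)): balance=$0.00 total_interest=$0.00
After 5 (month_end (apply 1% monthly interest)): balance=$0.00 total_interest=$0.00
After 6 (deposit($500)): balance=$500.00 total_interest=$0.00
After 7 (deposit($500)): balance=$1000.00 total_interest=$0.00
After 8 (deposit($500)): balance=$1500.00 total_interest=$0.00
After 9 (deposit($200)): balance=$1700.00 total_interest=$0.00
After 10 (deposit($100)): balance=$1800.00 total_interest=$0.00
After 11 (deposit($200)): balance=$2000.00 total_interest=$0.00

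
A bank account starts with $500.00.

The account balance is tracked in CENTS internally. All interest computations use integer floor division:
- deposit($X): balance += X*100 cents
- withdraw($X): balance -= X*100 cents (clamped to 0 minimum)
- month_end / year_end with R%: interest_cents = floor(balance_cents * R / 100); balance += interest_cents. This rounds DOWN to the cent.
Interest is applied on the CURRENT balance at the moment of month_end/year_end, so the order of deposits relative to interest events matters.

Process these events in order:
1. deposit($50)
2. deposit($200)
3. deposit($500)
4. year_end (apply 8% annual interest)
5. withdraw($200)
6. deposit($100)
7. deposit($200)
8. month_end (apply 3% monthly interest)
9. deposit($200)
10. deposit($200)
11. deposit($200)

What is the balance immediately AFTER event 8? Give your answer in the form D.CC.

After 1 (deposit($50)): balance=$550.00 total_interest=$0.00
After 2 (deposit($200)): balance=$750.00 total_interest=$0.00
After 3 (deposit($500)): balance=$1250.00 total_interest=$0.00
After 4 (year_end (apply 8% annual interest)): balance=$1350.00 total_interest=$100.00
After 5 (withdraw($200)): balance=$1150.00 total_interest=$100.00
After 6 (deposit($100)): balance=$1250.00 total_interest=$100.00
After 7 (deposit($200)): balance=$1450.00 total_interest=$100.00
After 8 (month_end (apply 3% monthly interest)): balance=$1493.50 total_interest=$143.50

Answer: 1493.50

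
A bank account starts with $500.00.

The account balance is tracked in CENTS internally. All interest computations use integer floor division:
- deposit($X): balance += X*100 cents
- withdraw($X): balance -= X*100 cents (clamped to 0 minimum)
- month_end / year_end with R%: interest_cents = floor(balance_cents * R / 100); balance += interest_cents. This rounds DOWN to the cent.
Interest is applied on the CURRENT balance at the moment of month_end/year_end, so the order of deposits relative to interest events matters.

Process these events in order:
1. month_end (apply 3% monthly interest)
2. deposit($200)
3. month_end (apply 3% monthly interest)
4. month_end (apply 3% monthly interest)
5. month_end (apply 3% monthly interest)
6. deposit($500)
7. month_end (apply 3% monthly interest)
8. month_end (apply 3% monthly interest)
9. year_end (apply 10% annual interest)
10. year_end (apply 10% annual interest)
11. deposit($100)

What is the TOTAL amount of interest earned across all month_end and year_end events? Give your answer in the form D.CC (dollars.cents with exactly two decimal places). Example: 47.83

Answer: 444.76

Derivation:
After 1 (month_end (apply 3% monthly interest)): balance=$515.00 total_interest=$15.00
After 2 (deposit($200)): balance=$715.00 total_interest=$15.00
After 3 (month_end (apply 3% monthly interest)): balance=$736.45 total_interest=$36.45
After 4 (month_end (apply 3% monthly interest)): balance=$758.54 total_interest=$58.54
After 5 (month_end (apply 3% monthly interest)): balance=$781.29 total_interest=$81.29
After 6 (deposit($500)): balance=$1281.29 total_interest=$81.29
After 7 (month_end (apply 3% monthly interest)): balance=$1319.72 total_interest=$119.72
After 8 (month_end (apply 3% monthly interest)): balance=$1359.31 total_interest=$159.31
After 9 (year_end (apply 10% annual interest)): balance=$1495.24 total_interest=$295.24
After 10 (year_end (apply 10% annual interest)): balance=$1644.76 total_interest=$444.76
After 11 (deposit($100)): balance=$1744.76 total_interest=$444.76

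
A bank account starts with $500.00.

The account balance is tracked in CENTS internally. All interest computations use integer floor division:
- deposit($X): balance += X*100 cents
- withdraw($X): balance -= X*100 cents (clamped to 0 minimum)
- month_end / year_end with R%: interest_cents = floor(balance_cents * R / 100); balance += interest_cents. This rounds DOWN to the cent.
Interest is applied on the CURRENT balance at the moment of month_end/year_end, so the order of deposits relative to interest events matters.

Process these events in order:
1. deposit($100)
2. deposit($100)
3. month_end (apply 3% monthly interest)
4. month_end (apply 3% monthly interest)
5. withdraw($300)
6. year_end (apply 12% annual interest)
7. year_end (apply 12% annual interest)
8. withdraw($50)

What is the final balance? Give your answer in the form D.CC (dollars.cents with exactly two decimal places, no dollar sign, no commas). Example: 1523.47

Answer: 505.22

Derivation:
After 1 (deposit($100)): balance=$600.00 total_interest=$0.00
After 2 (deposit($100)): balance=$700.00 total_interest=$0.00
After 3 (month_end (apply 3% monthly interest)): balance=$721.00 total_interest=$21.00
After 4 (month_end (apply 3% monthly interest)): balance=$742.63 total_interest=$42.63
After 5 (withdraw($300)): balance=$442.63 total_interest=$42.63
After 6 (year_end (apply 12% annual interest)): balance=$495.74 total_interest=$95.74
After 7 (year_end (apply 12% annual interest)): balance=$555.22 total_interest=$155.22
After 8 (withdraw($50)): balance=$505.22 total_interest=$155.22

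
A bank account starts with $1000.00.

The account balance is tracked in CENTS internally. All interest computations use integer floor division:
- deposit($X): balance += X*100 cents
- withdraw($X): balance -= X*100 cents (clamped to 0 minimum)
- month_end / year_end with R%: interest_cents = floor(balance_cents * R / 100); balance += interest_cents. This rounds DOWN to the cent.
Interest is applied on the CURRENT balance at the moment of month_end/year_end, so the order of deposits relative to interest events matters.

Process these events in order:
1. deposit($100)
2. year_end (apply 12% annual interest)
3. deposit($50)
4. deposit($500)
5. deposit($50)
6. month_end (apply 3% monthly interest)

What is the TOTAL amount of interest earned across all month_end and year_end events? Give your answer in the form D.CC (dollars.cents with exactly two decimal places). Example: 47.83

Answer: 186.96

Derivation:
After 1 (deposit($100)): balance=$1100.00 total_interest=$0.00
After 2 (year_end (apply 12% annual interest)): balance=$1232.00 total_interest=$132.00
After 3 (deposit($50)): balance=$1282.00 total_interest=$132.00
After 4 (deposit($500)): balance=$1782.00 total_interest=$132.00
After 5 (deposit($50)): balance=$1832.00 total_interest=$132.00
After 6 (month_end (apply 3% monthly interest)): balance=$1886.96 total_interest=$186.96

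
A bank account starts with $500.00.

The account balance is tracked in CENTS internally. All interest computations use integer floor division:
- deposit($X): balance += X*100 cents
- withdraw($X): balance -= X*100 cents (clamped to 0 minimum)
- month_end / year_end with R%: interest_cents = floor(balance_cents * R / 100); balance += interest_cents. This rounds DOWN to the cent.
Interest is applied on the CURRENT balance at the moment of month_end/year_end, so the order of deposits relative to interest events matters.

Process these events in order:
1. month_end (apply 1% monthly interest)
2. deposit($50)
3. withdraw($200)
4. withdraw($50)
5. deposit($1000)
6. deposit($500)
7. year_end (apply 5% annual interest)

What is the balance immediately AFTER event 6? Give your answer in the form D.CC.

Answer: 1805.00

Derivation:
After 1 (month_end (apply 1% monthly interest)): balance=$505.00 total_interest=$5.00
After 2 (deposit($50)): balance=$555.00 total_interest=$5.00
After 3 (withdraw($200)): balance=$355.00 total_interest=$5.00
After 4 (withdraw($50)): balance=$305.00 total_interest=$5.00
After 5 (deposit($1000)): balance=$1305.00 total_interest=$5.00
After 6 (deposit($500)): balance=$1805.00 total_interest=$5.00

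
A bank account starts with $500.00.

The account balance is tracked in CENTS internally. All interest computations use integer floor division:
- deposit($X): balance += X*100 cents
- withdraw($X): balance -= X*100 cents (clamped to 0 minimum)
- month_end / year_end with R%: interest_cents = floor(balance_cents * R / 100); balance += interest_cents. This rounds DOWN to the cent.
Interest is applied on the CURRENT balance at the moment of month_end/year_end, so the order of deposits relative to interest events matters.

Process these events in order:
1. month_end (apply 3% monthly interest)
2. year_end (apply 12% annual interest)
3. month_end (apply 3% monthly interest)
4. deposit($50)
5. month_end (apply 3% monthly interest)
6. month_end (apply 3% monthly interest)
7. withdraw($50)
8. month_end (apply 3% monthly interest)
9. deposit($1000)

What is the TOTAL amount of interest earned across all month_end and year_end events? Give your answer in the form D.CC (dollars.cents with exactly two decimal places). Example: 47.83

After 1 (month_end (apply 3% monthly interest)): balance=$515.00 total_interest=$15.00
After 2 (year_end (apply 12% annual interest)): balance=$576.80 total_interest=$76.80
After 3 (month_end (apply 3% monthly interest)): balance=$594.10 total_interest=$94.10
After 4 (deposit($50)): balance=$644.10 total_interest=$94.10
After 5 (month_end (apply 3% monthly interest)): balance=$663.42 total_interest=$113.42
After 6 (month_end (apply 3% monthly interest)): balance=$683.32 total_interest=$133.32
After 7 (withdraw($50)): balance=$633.32 total_interest=$133.32
After 8 (month_end (apply 3% monthly interest)): balance=$652.31 total_interest=$152.31
After 9 (deposit($1000)): balance=$1652.31 total_interest=$152.31

Answer: 152.31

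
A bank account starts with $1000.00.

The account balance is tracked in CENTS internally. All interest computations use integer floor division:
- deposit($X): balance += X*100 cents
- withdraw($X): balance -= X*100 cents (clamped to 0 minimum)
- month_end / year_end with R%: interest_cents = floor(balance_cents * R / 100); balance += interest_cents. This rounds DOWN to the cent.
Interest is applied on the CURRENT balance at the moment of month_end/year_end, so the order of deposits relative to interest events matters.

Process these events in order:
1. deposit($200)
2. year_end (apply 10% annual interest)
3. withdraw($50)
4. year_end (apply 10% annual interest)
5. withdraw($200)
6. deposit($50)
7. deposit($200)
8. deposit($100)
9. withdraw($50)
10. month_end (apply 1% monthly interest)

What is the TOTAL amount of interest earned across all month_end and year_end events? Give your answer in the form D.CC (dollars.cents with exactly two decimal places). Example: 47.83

Answer: 261.97

Derivation:
After 1 (deposit($200)): balance=$1200.00 total_interest=$0.00
After 2 (year_end (apply 10% annual interest)): balance=$1320.00 total_interest=$120.00
After 3 (withdraw($50)): balance=$1270.00 total_interest=$120.00
After 4 (year_end (apply 10% annual interest)): balance=$1397.00 total_interest=$247.00
After 5 (withdraw($200)): balance=$1197.00 total_interest=$247.00
After 6 (deposit($50)): balance=$1247.00 total_interest=$247.00
After 7 (deposit($200)): balance=$1447.00 total_interest=$247.00
After 8 (deposit($100)): balance=$1547.00 total_interest=$247.00
After 9 (withdraw($50)): balance=$1497.00 total_interest=$247.00
After 10 (month_end (apply 1% monthly interest)): balance=$1511.97 total_interest=$261.97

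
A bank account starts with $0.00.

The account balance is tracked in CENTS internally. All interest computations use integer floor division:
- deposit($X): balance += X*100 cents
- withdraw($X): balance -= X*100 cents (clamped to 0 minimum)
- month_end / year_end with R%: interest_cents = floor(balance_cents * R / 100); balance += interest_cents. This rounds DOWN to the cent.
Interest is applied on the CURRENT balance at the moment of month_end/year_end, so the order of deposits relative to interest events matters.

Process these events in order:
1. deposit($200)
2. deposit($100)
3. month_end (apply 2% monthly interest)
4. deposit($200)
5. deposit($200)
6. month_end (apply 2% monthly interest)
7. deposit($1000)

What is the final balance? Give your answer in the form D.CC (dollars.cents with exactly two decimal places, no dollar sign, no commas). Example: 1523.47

After 1 (deposit($200)): balance=$200.00 total_interest=$0.00
After 2 (deposit($100)): balance=$300.00 total_interest=$0.00
After 3 (month_end (apply 2% monthly interest)): balance=$306.00 total_interest=$6.00
After 4 (deposit($200)): balance=$506.00 total_interest=$6.00
After 5 (deposit($200)): balance=$706.00 total_interest=$6.00
After 6 (month_end (apply 2% monthly interest)): balance=$720.12 total_interest=$20.12
After 7 (deposit($1000)): balance=$1720.12 total_interest=$20.12

Answer: 1720.12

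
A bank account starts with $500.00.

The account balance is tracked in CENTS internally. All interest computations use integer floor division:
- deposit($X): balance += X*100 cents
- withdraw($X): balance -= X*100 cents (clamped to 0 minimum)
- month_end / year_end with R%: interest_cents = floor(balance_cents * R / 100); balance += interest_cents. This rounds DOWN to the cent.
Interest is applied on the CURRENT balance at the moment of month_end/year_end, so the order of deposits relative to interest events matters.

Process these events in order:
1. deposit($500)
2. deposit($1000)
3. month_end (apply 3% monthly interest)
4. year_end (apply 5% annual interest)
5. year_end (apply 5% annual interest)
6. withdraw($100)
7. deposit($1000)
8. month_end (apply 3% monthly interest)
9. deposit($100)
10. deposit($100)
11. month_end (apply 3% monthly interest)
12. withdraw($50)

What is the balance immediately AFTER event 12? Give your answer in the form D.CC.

Answer: 3520.26

Derivation:
After 1 (deposit($500)): balance=$1000.00 total_interest=$0.00
After 2 (deposit($1000)): balance=$2000.00 total_interest=$0.00
After 3 (month_end (apply 3% monthly interest)): balance=$2060.00 total_interest=$60.00
After 4 (year_end (apply 5% annual interest)): balance=$2163.00 total_interest=$163.00
After 5 (year_end (apply 5% annual interest)): balance=$2271.15 total_interest=$271.15
After 6 (withdraw($100)): balance=$2171.15 total_interest=$271.15
After 7 (deposit($1000)): balance=$3171.15 total_interest=$271.15
After 8 (month_end (apply 3% monthly interest)): balance=$3266.28 total_interest=$366.28
After 9 (deposit($100)): balance=$3366.28 total_interest=$366.28
After 10 (deposit($100)): balance=$3466.28 total_interest=$366.28
After 11 (month_end (apply 3% monthly interest)): balance=$3570.26 total_interest=$470.26
After 12 (withdraw($50)): balance=$3520.26 total_interest=$470.26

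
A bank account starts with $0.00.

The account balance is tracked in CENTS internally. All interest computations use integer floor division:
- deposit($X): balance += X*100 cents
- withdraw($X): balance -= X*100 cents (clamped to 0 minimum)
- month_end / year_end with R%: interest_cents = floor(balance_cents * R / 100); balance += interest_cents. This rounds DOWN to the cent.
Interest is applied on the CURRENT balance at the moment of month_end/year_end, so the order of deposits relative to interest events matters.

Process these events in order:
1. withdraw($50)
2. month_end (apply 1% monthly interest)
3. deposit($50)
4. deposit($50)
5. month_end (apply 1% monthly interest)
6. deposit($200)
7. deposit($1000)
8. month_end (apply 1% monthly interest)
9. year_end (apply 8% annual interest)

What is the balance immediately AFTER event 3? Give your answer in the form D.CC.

Answer: 50.00

Derivation:
After 1 (withdraw($50)): balance=$0.00 total_interest=$0.00
After 2 (month_end (apply 1% monthly interest)): balance=$0.00 total_interest=$0.00
After 3 (deposit($50)): balance=$50.00 total_interest=$0.00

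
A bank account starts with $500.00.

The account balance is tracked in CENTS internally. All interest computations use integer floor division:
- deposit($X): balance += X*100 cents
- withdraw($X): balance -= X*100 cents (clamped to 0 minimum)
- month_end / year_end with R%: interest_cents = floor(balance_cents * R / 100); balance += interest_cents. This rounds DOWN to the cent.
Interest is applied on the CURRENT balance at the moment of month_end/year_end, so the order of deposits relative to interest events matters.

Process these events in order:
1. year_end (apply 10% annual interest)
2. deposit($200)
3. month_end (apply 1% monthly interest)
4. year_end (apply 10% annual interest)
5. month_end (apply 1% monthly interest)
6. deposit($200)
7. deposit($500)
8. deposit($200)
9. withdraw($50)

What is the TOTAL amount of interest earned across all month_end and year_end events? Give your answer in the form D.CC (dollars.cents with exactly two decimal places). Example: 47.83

Answer: 141.58

Derivation:
After 1 (year_end (apply 10% annual interest)): balance=$550.00 total_interest=$50.00
After 2 (deposit($200)): balance=$750.00 total_interest=$50.00
After 3 (month_end (apply 1% monthly interest)): balance=$757.50 total_interest=$57.50
After 4 (year_end (apply 10% annual interest)): balance=$833.25 total_interest=$133.25
After 5 (month_end (apply 1% monthly interest)): balance=$841.58 total_interest=$141.58
After 6 (deposit($200)): balance=$1041.58 total_interest=$141.58
After 7 (deposit($500)): balance=$1541.58 total_interest=$141.58
After 8 (deposit($200)): balance=$1741.58 total_interest=$141.58
After 9 (withdraw($50)): balance=$1691.58 total_interest=$141.58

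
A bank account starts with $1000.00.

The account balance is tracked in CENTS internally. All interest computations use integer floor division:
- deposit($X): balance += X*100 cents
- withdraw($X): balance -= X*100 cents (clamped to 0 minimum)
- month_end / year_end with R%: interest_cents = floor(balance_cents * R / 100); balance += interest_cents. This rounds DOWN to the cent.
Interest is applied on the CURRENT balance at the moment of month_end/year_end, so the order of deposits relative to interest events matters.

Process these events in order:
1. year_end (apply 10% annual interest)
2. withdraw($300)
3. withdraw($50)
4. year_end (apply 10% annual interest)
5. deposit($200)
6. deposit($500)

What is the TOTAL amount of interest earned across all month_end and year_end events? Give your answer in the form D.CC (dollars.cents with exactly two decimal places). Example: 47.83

Answer: 175.00

Derivation:
After 1 (year_end (apply 10% annual interest)): balance=$1100.00 total_interest=$100.00
After 2 (withdraw($300)): balance=$800.00 total_interest=$100.00
After 3 (withdraw($50)): balance=$750.00 total_interest=$100.00
After 4 (year_end (apply 10% annual interest)): balance=$825.00 total_interest=$175.00
After 5 (deposit($200)): balance=$1025.00 total_interest=$175.00
After 6 (deposit($500)): balance=$1525.00 total_interest=$175.00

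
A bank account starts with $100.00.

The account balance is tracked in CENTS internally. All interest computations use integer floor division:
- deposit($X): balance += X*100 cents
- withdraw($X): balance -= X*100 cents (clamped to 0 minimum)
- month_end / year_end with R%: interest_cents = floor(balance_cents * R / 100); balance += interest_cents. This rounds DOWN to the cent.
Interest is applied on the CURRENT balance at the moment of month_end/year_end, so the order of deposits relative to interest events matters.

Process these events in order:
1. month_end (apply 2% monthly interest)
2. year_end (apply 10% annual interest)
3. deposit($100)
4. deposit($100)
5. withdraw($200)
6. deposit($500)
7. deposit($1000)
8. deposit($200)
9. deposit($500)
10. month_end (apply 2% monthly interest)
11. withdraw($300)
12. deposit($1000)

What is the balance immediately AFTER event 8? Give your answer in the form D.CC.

After 1 (month_end (apply 2% monthly interest)): balance=$102.00 total_interest=$2.00
After 2 (year_end (apply 10% annual interest)): balance=$112.20 total_interest=$12.20
After 3 (deposit($100)): balance=$212.20 total_interest=$12.20
After 4 (deposit($100)): balance=$312.20 total_interest=$12.20
After 5 (withdraw($200)): balance=$112.20 total_interest=$12.20
After 6 (deposit($500)): balance=$612.20 total_interest=$12.20
After 7 (deposit($1000)): balance=$1612.20 total_interest=$12.20
After 8 (deposit($200)): balance=$1812.20 total_interest=$12.20

Answer: 1812.20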